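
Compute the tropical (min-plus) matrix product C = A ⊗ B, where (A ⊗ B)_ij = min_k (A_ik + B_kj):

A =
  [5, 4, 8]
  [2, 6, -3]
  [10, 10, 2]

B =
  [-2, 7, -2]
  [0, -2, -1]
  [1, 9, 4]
A ⊗ B =
  [3, 2, 3]
  [-2, 4, 0]
  [3, 8, 6]

Apply the min-plus product entry-by-entry:
  C[0][0] = min over k of (A[0][0] + B[0][0] = 5 + -2 = 3, A[0][1] + B[1][0] = 4 + 0 = 4, A[0][2] + B[2][0] = 8 + 1 = 9) = 3 (attained at k = 0)
  C[0][1] = min over k of (A[0][0] + B[0][1] = 5 + 7 = 12, A[0][1] + B[1][1] = 4 + -2 = 2, A[0][2] + B[2][1] = 8 + 9 = 17) = 2 (attained at k = 1)
  C[0][2] = min over k of (A[0][0] + B[0][2] = 5 + -2 = 3, A[0][1] + B[1][2] = 4 + -1 = 3, A[0][2] + B[2][2] = 8 + 4 = 12) = 3 (attained at k = 0)
  C[1][0] = min over k of (A[1][0] + B[0][0] = 2 + -2 = 0, A[1][1] + B[1][0] = 6 + 0 = 6, A[1][2] + B[2][0] = -3 + 1 = -2) = -2 (attained at k = 2)
  C[1][1] = min over k of (A[1][0] + B[0][1] = 2 + 7 = 9, A[1][1] + B[1][1] = 6 + -2 = 4, A[1][2] + B[2][1] = -3 + 9 = 6) = 4 (attained at k = 1)
  C[1][2] = min over k of (A[1][0] + B[0][2] = 2 + -2 = 0, A[1][1] + B[1][2] = 6 + -1 = 5, A[1][2] + B[2][2] = -3 + 4 = 1) = 0 (attained at k = 0)
  C[2][0] = min over k of (A[2][0] + B[0][0] = 10 + -2 = 8, A[2][1] + B[1][0] = 10 + 0 = 10, A[2][2] + B[2][0] = 2 + 1 = 3) = 3 (attained at k = 2)
  C[2][1] = min over k of (A[2][0] + B[0][1] = 10 + 7 = 17, A[2][1] + B[1][1] = 10 + -2 = 8, A[2][2] + B[2][1] = 2 + 9 = 11) = 8 (attained at k = 1)
  C[2][2] = min over k of (A[2][0] + B[0][2] = 10 + -2 = 8, A[2][1] + B[1][2] = 10 + -1 = 9, A[2][2] + B[2][2] = 2 + 4 = 6) = 6 (attained at k = 2)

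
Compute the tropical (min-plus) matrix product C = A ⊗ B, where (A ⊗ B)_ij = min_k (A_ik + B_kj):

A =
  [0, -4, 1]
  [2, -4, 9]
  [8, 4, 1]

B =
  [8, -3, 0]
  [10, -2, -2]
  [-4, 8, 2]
A ⊗ B =
  [-3, -6, -6]
  [5, -6, -6]
  [-3, 2, 2]

Apply the min-plus product entry-by-entry:
  C[0][0] = min over k of (A[0][0] + B[0][0] = 0 + 8 = 8, A[0][1] + B[1][0] = -4 + 10 = 6, A[0][2] + B[2][0] = 1 + -4 = -3) = -3 (attained at k = 2)
  C[0][1] = min over k of (A[0][0] + B[0][1] = 0 + -3 = -3, A[0][1] + B[1][1] = -4 + -2 = -6, A[0][2] + B[2][1] = 1 + 8 = 9) = -6 (attained at k = 1)
  C[0][2] = min over k of (A[0][0] + B[0][2] = 0 + 0 = 0, A[0][1] + B[1][2] = -4 + -2 = -6, A[0][2] + B[2][2] = 1 + 2 = 3) = -6 (attained at k = 1)
  C[1][0] = min over k of (A[1][0] + B[0][0] = 2 + 8 = 10, A[1][1] + B[1][0] = -4 + 10 = 6, A[1][2] + B[2][0] = 9 + -4 = 5) = 5 (attained at k = 2)
  C[1][1] = min over k of (A[1][0] + B[0][1] = 2 + -3 = -1, A[1][1] + B[1][1] = -4 + -2 = -6, A[1][2] + B[2][1] = 9 + 8 = 17) = -6 (attained at k = 1)
  C[1][2] = min over k of (A[1][0] + B[0][2] = 2 + 0 = 2, A[1][1] + B[1][2] = -4 + -2 = -6, A[1][2] + B[2][2] = 9 + 2 = 11) = -6 (attained at k = 1)
  C[2][0] = min over k of (A[2][0] + B[0][0] = 8 + 8 = 16, A[2][1] + B[1][0] = 4 + 10 = 14, A[2][2] + B[2][0] = 1 + -4 = -3) = -3 (attained at k = 2)
  C[2][1] = min over k of (A[2][0] + B[0][1] = 8 + -3 = 5, A[2][1] + B[1][1] = 4 + -2 = 2, A[2][2] + B[2][1] = 1 + 8 = 9) = 2 (attained at k = 1)
  C[2][2] = min over k of (A[2][0] + B[0][2] = 8 + 0 = 8, A[2][1] + B[1][2] = 4 + -2 = 2, A[2][2] + B[2][2] = 1 + 2 = 3) = 2 (attained at k = 1)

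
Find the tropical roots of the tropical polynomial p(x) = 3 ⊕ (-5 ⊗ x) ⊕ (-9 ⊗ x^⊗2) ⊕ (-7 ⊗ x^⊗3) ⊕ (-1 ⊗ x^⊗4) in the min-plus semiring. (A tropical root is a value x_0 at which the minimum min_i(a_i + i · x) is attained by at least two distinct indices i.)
Roots: {-6, -2, 4, 8}

Each tropical root is a break point of the lower envelope of the lines y = a_i + i · x (there are 5 lines, with slopes 0, 1, ..., 4). Only the lines that attain the minimum somewhere contribute to roots; other lines are dominated. Here the surviving (envelope) indices are i = 4, i = 3, i = 2, i = 1, i = 0.
Intersections between consecutive envelope lines give the roots: for adjacent envelope indices i < j the intersection is x = (a_i − a_j) / (j − i). Reading off the sorted break points: {-6, -2, 4, 8}.
Verification: at each break x_0, at least two indices attain the minimum of min_i(a_i + i · x_0).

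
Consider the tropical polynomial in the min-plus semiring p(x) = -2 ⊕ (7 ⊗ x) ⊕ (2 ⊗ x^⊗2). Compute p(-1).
p(-1) = -2

A tropical monomial a ⊗ x^⊗i evaluates to a + i · x. Evaluating each term at x = -1:
  Term 0 contributes -2 + 0 · -1 = -2
  Term 1 contributes 7 + 1 · -1 = 6
  Term 2 contributes 2 + 2 · -1 = 0
p(-1) = ⊕ of these = min[-2, 6, 0] = -2.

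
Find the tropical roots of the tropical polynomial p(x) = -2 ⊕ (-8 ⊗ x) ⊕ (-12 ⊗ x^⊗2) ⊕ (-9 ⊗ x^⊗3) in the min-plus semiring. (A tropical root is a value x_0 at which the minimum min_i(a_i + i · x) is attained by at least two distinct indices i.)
Roots: {-3, 4, 6}

Each tropical root is a break point of the lower envelope of the lines y = a_i + i · x (there are 4 lines, with slopes 0, 1, ..., 3). Only the lines that attain the minimum somewhere contribute to roots; other lines are dominated. Here the surviving (envelope) indices are i = 3, i = 2, i = 1, i = 0.
Intersections between consecutive envelope lines give the roots: for adjacent envelope indices i < j the intersection is x = (a_i − a_j) / (j − i). Reading off the sorted break points: {-3, 4, 6}.
Verification: at each break x_0, at least two indices attain the minimum of min_i(a_i + i · x_0).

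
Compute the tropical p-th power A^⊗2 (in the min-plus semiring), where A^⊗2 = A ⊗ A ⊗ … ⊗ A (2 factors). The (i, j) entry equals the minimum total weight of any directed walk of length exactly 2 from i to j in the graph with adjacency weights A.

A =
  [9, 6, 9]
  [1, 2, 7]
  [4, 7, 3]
A^⊗2 =
  [7, 8, 12]
  [3, 4, 9]
  [7, 9, 6]

Each entry (A^⊗2)_ij equals the minimum over all length-2 walks i = v_0 → v_1 → … → v_2 = j of Σ_t A[v_t][v_{t+1}]. For example, for (i, j) = (0, 2) we minimise over 3 possible intermediate vertex sequences; the minimum is 12, attained along the walk 0 → 2 → 2.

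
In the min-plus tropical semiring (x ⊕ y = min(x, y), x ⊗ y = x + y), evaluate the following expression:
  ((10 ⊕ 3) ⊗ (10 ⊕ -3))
((10 ⊕ 3) ⊗ (10 ⊕ -3)) = 0

Expand innermost to outermost. Recall ⊕ takes the minimum of its arguments and ⊗ takes their sum. Working out the expression ((10 ⊕ 3) ⊗ (10 ⊕ -3)) gives 0.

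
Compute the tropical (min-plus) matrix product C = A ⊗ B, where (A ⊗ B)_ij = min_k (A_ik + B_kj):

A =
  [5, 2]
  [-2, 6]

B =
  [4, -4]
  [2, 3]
A ⊗ B =
  [4, 1]
  [2, -6]

Apply the min-plus product entry-by-entry:
  C[0][0] = min over k of (A[0][0] + B[0][0] = 5 + 4 = 9, A[0][1] + B[1][0] = 2 + 2 = 4) = 4 (attained at k = 1)
  C[0][1] = min over k of (A[0][0] + B[0][1] = 5 + -4 = 1, A[0][1] + B[1][1] = 2 + 3 = 5) = 1 (attained at k = 0)
  C[1][0] = min over k of (A[1][0] + B[0][0] = -2 + 4 = 2, A[1][1] + B[1][0] = 6 + 2 = 8) = 2 (attained at k = 0)
  C[1][1] = min over k of (A[1][0] + B[0][1] = -2 + -4 = -6, A[1][1] + B[1][1] = 6 + 3 = 9) = -6 (attained at k = 0)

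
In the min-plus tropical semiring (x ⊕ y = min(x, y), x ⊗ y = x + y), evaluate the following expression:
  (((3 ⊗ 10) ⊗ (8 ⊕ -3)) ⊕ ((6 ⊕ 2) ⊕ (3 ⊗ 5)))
(((3 ⊗ 10) ⊗ (8 ⊕ -3)) ⊕ ((6 ⊕ 2) ⊕ (3 ⊗ 5))) = 2

Expand innermost to outermost. Recall ⊕ takes the minimum of its arguments and ⊗ takes their sum. Working out the expression (((3 ⊗ 10) ⊗ (8 ⊕ -3)) ⊕ ((6 ⊕ 2) ⊕ (3 ⊗ 5))) gives 2.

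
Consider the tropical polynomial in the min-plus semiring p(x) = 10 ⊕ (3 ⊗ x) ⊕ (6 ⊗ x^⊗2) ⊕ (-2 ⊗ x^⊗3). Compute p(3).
p(3) = 6

A tropical monomial a ⊗ x^⊗i evaluates to a + i · x. Evaluating each term at x = 3:
  Term 0 contributes 10 + 0 · 3 = 10
  Term 1 contributes 3 + 1 · 3 = 6
  Term 2 contributes 6 + 2 · 3 = 12
  Term 3 contributes -2 + 3 · 3 = 7
p(3) = ⊕ of these = min[10, 6, 12, 7] = 6.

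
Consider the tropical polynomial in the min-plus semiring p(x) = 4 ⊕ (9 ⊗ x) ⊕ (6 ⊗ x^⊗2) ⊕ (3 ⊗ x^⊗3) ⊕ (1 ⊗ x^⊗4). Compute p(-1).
p(-1) = -3

A tropical monomial a ⊗ x^⊗i evaluates to a + i · x. Evaluating each term at x = -1:
  Term 0 contributes 4 + 0 · -1 = 4
  Term 1 contributes 9 + 1 · -1 = 8
  Term 2 contributes 6 + 2 · -1 = 4
  Term 3 contributes 3 + 3 · -1 = 0
  Term 4 contributes 1 + 4 · -1 = -3
p(-1) = ⊕ of these = min[4, 8, 4, 0, -3] = -3.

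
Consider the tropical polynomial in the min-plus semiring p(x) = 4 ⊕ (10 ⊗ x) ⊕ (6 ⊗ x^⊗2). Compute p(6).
p(6) = 4

A tropical monomial a ⊗ x^⊗i evaluates to a + i · x. Evaluating each term at x = 6:
  Term 0 contributes 4 + 0 · 6 = 4
  Term 1 contributes 10 + 1 · 6 = 16
  Term 2 contributes 6 + 2 · 6 = 18
p(6) = ⊕ of these = min[4, 16, 18] = 4.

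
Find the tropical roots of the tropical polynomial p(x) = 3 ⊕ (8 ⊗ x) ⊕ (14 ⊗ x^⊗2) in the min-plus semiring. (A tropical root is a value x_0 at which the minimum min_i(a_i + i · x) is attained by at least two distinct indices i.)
Roots: {-6, -5}

Each tropical root is a break point of the lower envelope of the lines y = a_i + i · x (there are 3 lines, with slopes 0, 1, ..., 2). Only the lines that attain the minimum somewhere contribute to roots; other lines are dominated. Here the surviving (envelope) indices are i = 2, i = 1, i = 0.
Intersections between consecutive envelope lines give the roots: for adjacent envelope indices i < j the intersection is x = (a_i − a_j) / (j − i). Reading off the sorted break points: {-6, -5}.
Verification: at each break x_0, at least two indices attain the minimum of min_i(a_i + i · x_0).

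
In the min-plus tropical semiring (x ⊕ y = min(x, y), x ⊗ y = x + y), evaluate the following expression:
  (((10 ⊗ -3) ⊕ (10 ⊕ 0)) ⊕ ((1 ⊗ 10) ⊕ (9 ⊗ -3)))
(((10 ⊗ -3) ⊕ (10 ⊕ 0)) ⊕ ((1 ⊗ 10) ⊕ (9 ⊗ -3))) = 0

Expand innermost to outermost. Recall ⊕ takes the minimum of its arguments and ⊗ takes their sum. Working out the expression (((10 ⊗ -3) ⊕ (10 ⊕ 0)) ⊕ ((1 ⊗ 10) ⊕ (9 ⊗ -3))) gives 0.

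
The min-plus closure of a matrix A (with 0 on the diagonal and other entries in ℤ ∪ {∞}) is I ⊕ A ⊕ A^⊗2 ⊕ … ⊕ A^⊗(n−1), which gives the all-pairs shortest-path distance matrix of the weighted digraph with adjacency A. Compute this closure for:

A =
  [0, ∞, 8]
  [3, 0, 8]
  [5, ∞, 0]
Closure =
  [0, ∞, 8]
  [3, 0, 8]
  [5, ∞, 0]

This is the Floyd-Warshall all-pairs shortest-path computation. For each intermediate vertex k = 0, 1, …, 2, update dist[i][j] ← min(dist[i][j], dist[i][k] + dist[k][j]). The final matrix gives, for each (i, j), the minimum total weight of any directed path from i to j (possibly empty when i = j).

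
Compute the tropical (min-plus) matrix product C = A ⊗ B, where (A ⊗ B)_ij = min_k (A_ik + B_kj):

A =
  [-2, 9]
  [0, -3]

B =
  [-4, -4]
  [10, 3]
A ⊗ B =
  [-6, -6]
  [-4, -4]

Apply the min-plus product entry-by-entry:
  C[0][0] = min over k of (A[0][0] + B[0][0] = -2 + -4 = -6, A[0][1] + B[1][0] = 9 + 10 = 19) = -6 (attained at k = 0)
  C[0][1] = min over k of (A[0][0] + B[0][1] = -2 + -4 = -6, A[0][1] + B[1][1] = 9 + 3 = 12) = -6 (attained at k = 0)
  C[1][0] = min over k of (A[1][0] + B[0][0] = 0 + -4 = -4, A[1][1] + B[1][0] = -3 + 10 = 7) = -4 (attained at k = 0)
  C[1][1] = min over k of (A[1][0] + B[0][1] = 0 + -4 = -4, A[1][1] + B[1][1] = -3 + 3 = 0) = -4 (attained at k = 0)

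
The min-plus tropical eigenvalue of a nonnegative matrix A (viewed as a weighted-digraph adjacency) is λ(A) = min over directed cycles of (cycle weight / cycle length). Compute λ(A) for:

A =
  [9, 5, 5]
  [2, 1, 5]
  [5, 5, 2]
λ(A) = 1

Enumerate directed cycles and compute their means (weight / length). Sample:
  cycle 0 → 0: weight = 9, length = 1, mean = 9/1 ≈ 9.000
  cycle 1 → 1: weight = 1, length = 1, mean = 1/1 ≈ 1.000
  cycle 2 → 2: weight = 2, length = 1, mean = 2/1 ≈ 2.000
  cycle 0 → 1 → 0: weight = 7, length = 2, mean = 7/2 ≈ 3.500
  cycle 0 → 2 → 0: weight = 10, length = 2, mean = 10/2 ≈ 5.000
  cycle 1 → 0 → 1: weight = 7, length = 2, mean = 7/2 ≈ 3.500
Minimum mean = 1.000, attained e.g. along the cycle 1 → 1 with weight 1 and length 1. So λ(A) = 1/1 = 1.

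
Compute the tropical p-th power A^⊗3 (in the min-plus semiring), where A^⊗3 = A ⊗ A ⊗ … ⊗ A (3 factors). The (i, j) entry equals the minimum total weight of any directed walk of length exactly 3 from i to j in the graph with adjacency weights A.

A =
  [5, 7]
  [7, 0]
A^⊗3 =
  [14, 7]
  [7, 0]

Each entry (A^⊗3)_ij equals the minimum over all length-3 walks i = v_0 → v_1 → … → v_3 = j of Σ_t A[v_t][v_{t+1}]. For example, for (i, j) = (0, 1) we minimise over 4 possible intermediate vertex sequences; the minimum is 7, attained along the walk 0 → 1 → 1 → 1.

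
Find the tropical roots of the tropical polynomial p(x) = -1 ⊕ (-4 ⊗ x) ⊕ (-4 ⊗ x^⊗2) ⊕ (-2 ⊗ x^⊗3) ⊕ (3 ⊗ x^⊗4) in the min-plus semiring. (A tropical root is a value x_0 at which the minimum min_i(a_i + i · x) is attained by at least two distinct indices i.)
Roots: {-5, -2, 0, 3}

Each tropical root is a break point of the lower envelope of the lines y = a_i + i · x (there are 5 lines, with slopes 0, 1, ..., 4). Only the lines that attain the minimum somewhere contribute to roots; other lines are dominated. Here the surviving (envelope) indices are i = 4, i = 3, i = 2, i = 1, i = 0.
Intersections between consecutive envelope lines give the roots: for adjacent envelope indices i < j the intersection is x = (a_i − a_j) / (j − i). Reading off the sorted break points: {-5, -2, 0, 3}.
Verification: at each break x_0, at least two indices attain the minimum of min_i(a_i + i · x_0).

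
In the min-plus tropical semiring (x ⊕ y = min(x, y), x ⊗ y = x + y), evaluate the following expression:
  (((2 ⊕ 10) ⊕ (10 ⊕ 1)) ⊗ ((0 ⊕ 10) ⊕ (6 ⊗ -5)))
(((2 ⊕ 10) ⊕ (10 ⊕ 1)) ⊗ ((0 ⊕ 10) ⊕ (6 ⊗ -5))) = 1

Expand innermost to outermost. Recall ⊕ takes the minimum of its arguments and ⊗ takes their sum. Working out the expression (((2 ⊕ 10) ⊕ (10 ⊕ 1)) ⊗ ((0 ⊕ 10) ⊕ (6 ⊗ -5))) gives 1.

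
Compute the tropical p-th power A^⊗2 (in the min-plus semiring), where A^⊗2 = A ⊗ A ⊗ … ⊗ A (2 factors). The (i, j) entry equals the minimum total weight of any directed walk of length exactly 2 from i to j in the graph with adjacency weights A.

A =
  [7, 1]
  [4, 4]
A^⊗2 =
  [5, 5]
  [8, 5]

Each entry (A^⊗2)_ij equals the minimum over all length-2 walks i = v_0 → v_1 → … → v_2 = j of Σ_t A[v_t][v_{t+1}]. For example, for (i, j) = (0, 1) we minimise over 2 possible intermediate vertex sequences; the minimum is 5, attained along the walk 0 → 1 → 1.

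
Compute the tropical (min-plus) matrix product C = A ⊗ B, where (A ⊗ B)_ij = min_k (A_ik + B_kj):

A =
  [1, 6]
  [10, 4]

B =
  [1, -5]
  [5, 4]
A ⊗ B =
  [2, -4]
  [9, 5]

Apply the min-plus product entry-by-entry:
  C[0][0] = min over k of (A[0][0] + B[0][0] = 1 + 1 = 2, A[0][1] + B[1][0] = 6 + 5 = 11) = 2 (attained at k = 0)
  C[0][1] = min over k of (A[0][0] + B[0][1] = 1 + -5 = -4, A[0][1] + B[1][1] = 6 + 4 = 10) = -4 (attained at k = 0)
  C[1][0] = min over k of (A[1][0] + B[0][0] = 10 + 1 = 11, A[1][1] + B[1][0] = 4 + 5 = 9) = 9 (attained at k = 1)
  C[1][1] = min over k of (A[1][0] + B[0][1] = 10 + -5 = 5, A[1][1] + B[1][1] = 4 + 4 = 8) = 5 (attained at k = 0)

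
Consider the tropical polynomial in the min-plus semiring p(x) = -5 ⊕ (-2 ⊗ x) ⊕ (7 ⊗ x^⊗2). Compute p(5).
p(5) = -5

A tropical monomial a ⊗ x^⊗i evaluates to a + i · x. Evaluating each term at x = 5:
  Term 0 contributes -5 + 0 · 5 = -5
  Term 1 contributes -2 + 1 · 5 = 3
  Term 2 contributes 7 + 2 · 5 = 17
p(5) = ⊕ of these = min[-5, 3, 17] = -5.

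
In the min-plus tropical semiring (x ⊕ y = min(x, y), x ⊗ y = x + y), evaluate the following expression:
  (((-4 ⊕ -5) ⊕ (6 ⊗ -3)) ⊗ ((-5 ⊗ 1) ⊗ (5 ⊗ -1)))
(((-4 ⊕ -5) ⊕ (6 ⊗ -3)) ⊗ ((-5 ⊗ 1) ⊗ (5 ⊗ -1))) = -5

Expand innermost to outermost. Recall ⊕ takes the minimum of its arguments and ⊗ takes their sum. Working out the expression (((-4 ⊕ -5) ⊕ (6 ⊗ -3)) ⊗ ((-5 ⊗ 1) ⊗ (5 ⊗ -1))) gives -5.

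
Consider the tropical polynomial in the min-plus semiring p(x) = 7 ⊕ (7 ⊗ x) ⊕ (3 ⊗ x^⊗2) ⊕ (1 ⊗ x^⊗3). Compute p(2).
p(2) = 7

A tropical monomial a ⊗ x^⊗i evaluates to a + i · x. Evaluating each term at x = 2:
  Term 0 contributes 7 + 0 · 2 = 7
  Term 1 contributes 7 + 1 · 2 = 9
  Term 2 contributes 3 + 2 · 2 = 7
  Term 3 contributes 1 + 3 · 2 = 7
p(2) = ⊕ of these = min[7, 9, 7, 7] = 7.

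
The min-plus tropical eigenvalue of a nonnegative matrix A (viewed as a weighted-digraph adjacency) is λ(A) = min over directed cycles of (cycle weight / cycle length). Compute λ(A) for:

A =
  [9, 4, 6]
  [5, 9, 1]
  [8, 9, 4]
λ(A) = 4

Enumerate directed cycles and compute their means (weight / length). Sample:
  cycle 0 → 0: weight = 9, length = 1, mean = 9/1 ≈ 9.000
  cycle 1 → 1: weight = 9, length = 1, mean = 9/1 ≈ 9.000
  cycle 2 → 2: weight = 4, length = 1, mean = 4/1 ≈ 4.000
  cycle 0 → 1 → 0: weight = 9, length = 2, mean = 9/2 ≈ 4.500
  cycle 0 → 2 → 0: weight = 14, length = 2, mean = 14/2 ≈ 7.000
  cycle 1 → 0 → 1: weight = 9, length = 2, mean = 9/2 ≈ 4.500
Minimum mean = 4.000, attained e.g. along the cycle 2 → 2 with weight 4 and length 1. So λ(A) = 4/1 = 4.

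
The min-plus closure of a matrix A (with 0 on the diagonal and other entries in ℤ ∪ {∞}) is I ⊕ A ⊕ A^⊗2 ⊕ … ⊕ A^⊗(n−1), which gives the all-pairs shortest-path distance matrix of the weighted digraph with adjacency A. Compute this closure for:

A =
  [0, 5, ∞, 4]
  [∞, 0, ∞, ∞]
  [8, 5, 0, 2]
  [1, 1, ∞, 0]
Closure =
  [0, 5, ∞, 4]
  [∞, 0, ∞, ∞]
  [3, 3, 0, 2]
  [1, 1, ∞, 0]

This is the Floyd-Warshall all-pairs shortest-path computation. For each intermediate vertex k = 0, 1, …, 3, update dist[i][j] ← min(dist[i][j], dist[i][k] + dist[k][j]). The final matrix gives, for each (i, j), the minimum total weight of any directed path from i to j (possibly empty when i = j).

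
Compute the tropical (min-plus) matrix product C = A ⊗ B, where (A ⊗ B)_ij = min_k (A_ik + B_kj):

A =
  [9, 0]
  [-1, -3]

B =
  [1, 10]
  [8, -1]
A ⊗ B =
  [8, -1]
  [0, -4]

Apply the min-plus product entry-by-entry:
  C[0][0] = min over k of (A[0][0] + B[0][0] = 9 + 1 = 10, A[0][1] + B[1][0] = 0 + 8 = 8) = 8 (attained at k = 1)
  C[0][1] = min over k of (A[0][0] + B[0][1] = 9 + 10 = 19, A[0][1] + B[1][1] = 0 + -1 = -1) = -1 (attained at k = 1)
  C[1][0] = min over k of (A[1][0] + B[0][0] = -1 + 1 = 0, A[1][1] + B[1][0] = -3 + 8 = 5) = 0 (attained at k = 0)
  C[1][1] = min over k of (A[1][0] + B[0][1] = -1 + 10 = 9, A[1][1] + B[1][1] = -3 + -1 = -4) = -4 (attained at k = 1)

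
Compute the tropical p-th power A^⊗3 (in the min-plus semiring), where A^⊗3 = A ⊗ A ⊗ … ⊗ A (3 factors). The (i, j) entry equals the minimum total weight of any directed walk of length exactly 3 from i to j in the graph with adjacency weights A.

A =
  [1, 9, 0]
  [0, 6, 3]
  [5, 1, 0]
A^⊗3 =
  [1, 1, 0]
  [2, 1, 0]
  [1, 1, 0]

Each entry (A^⊗3)_ij equals the minimum over all length-3 walks i = v_0 → v_1 → … → v_3 = j of Σ_t A[v_t][v_{t+1}]. For example, for (i, j) = (0, 2) we minimise over 9 possible intermediate vertex sequences; the minimum is 0, attained along the walk 0 → 2 → 2 → 2.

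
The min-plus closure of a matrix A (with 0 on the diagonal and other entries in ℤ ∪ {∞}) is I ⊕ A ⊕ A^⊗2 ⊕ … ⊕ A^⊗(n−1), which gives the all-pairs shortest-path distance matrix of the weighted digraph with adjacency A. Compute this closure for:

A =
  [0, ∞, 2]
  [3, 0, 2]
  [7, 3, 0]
Closure =
  [0, 5, 2]
  [3, 0, 2]
  [6, 3, 0]

This is the Floyd-Warshall all-pairs shortest-path computation. For each intermediate vertex k = 0, 1, …, 2, update dist[i][j] ← min(dist[i][j], dist[i][k] + dist[k][j]). The final matrix gives, for each (i, j), the minimum total weight of any directed path from i to j (possibly empty when i = j).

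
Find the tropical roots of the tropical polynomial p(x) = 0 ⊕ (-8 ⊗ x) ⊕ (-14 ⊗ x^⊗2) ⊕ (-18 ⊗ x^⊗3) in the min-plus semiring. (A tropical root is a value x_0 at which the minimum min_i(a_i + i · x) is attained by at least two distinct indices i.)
Roots: {4, 6, 8}

Each tropical root is a break point of the lower envelope of the lines y = a_i + i · x (there are 4 lines, with slopes 0, 1, ..., 3). Only the lines that attain the minimum somewhere contribute to roots; other lines are dominated. Here the surviving (envelope) indices are i = 3, i = 2, i = 1, i = 0.
Intersections between consecutive envelope lines give the roots: for adjacent envelope indices i < j the intersection is x = (a_i − a_j) / (j − i). Reading off the sorted break points: {4, 6, 8}.
Verification: at each break x_0, at least two indices attain the minimum of min_i(a_i + i · x_0).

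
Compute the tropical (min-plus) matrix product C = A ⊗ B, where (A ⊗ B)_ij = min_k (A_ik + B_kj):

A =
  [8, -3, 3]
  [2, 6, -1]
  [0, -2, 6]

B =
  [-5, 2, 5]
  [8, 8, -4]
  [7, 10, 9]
A ⊗ B =
  [3, 5, -7]
  [-3, 4, 2]
  [-5, 2, -6]

Apply the min-plus product entry-by-entry:
  C[0][0] = min over k of (A[0][0] + B[0][0] = 8 + -5 = 3, A[0][1] + B[1][0] = -3 + 8 = 5, A[0][2] + B[2][0] = 3 + 7 = 10) = 3 (attained at k = 0)
  C[0][1] = min over k of (A[0][0] + B[0][1] = 8 + 2 = 10, A[0][1] + B[1][1] = -3 + 8 = 5, A[0][2] + B[2][1] = 3 + 10 = 13) = 5 (attained at k = 1)
  C[0][2] = min over k of (A[0][0] + B[0][2] = 8 + 5 = 13, A[0][1] + B[1][2] = -3 + -4 = -7, A[0][2] + B[2][2] = 3 + 9 = 12) = -7 (attained at k = 1)
  C[1][0] = min over k of (A[1][0] + B[0][0] = 2 + -5 = -3, A[1][1] + B[1][0] = 6 + 8 = 14, A[1][2] + B[2][0] = -1 + 7 = 6) = -3 (attained at k = 0)
  C[1][1] = min over k of (A[1][0] + B[0][1] = 2 + 2 = 4, A[1][1] + B[1][1] = 6 + 8 = 14, A[1][2] + B[2][1] = -1 + 10 = 9) = 4 (attained at k = 0)
  C[1][2] = min over k of (A[1][0] + B[0][2] = 2 + 5 = 7, A[1][1] + B[1][2] = 6 + -4 = 2, A[1][2] + B[2][2] = -1 + 9 = 8) = 2 (attained at k = 1)
  C[2][0] = min over k of (A[2][0] + B[0][0] = 0 + -5 = -5, A[2][1] + B[1][0] = -2 + 8 = 6, A[2][2] + B[2][0] = 6 + 7 = 13) = -5 (attained at k = 0)
  C[2][1] = min over k of (A[2][0] + B[0][1] = 0 + 2 = 2, A[2][1] + B[1][1] = -2 + 8 = 6, A[2][2] + B[2][1] = 6 + 10 = 16) = 2 (attained at k = 0)
  C[2][2] = min over k of (A[2][0] + B[0][2] = 0 + 5 = 5, A[2][1] + B[1][2] = -2 + -4 = -6, A[2][2] + B[2][2] = 6 + 9 = 15) = -6 (attained at k = 1)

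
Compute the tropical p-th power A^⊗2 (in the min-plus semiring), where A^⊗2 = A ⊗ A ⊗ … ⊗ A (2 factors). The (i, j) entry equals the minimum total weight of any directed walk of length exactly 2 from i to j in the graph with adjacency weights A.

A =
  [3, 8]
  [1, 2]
A^⊗2 =
  [6, 10]
  [3, 4]

Each entry (A^⊗2)_ij equals the minimum over all length-2 walks i = v_0 → v_1 → … → v_2 = j of Σ_t A[v_t][v_{t+1}]. For example, for (i, j) = (0, 1) we minimise over 2 possible intermediate vertex sequences; the minimum is 10, attained along the walk 0 → 1 → 1.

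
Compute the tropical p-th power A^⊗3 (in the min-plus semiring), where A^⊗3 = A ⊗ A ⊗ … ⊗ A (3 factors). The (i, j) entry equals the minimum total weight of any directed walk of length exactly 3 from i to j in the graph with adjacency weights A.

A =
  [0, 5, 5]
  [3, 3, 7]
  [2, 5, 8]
A^⊗3 =
  [0, 5, 5]
  [3, 8, 8]
  [2, 7, 7]

Each entry (A^⊗3)_ij equals the minimum over all length-3 walks i = v_0 → v_1 → … → v_3 = j of Σ_t A[v_t][v_{t+1}]. For example, for (i, j) = (0, 2) we minimise over 9 possible intermediate vertex sequences; the minimum is 5, attained along the walk 0 → 0 → 0 → 2.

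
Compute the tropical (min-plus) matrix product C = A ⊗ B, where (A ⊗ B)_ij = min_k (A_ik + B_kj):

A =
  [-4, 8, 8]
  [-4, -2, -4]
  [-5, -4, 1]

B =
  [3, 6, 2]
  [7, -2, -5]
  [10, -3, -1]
A ⊗ B =
  [-1, 2, -2]
  [-1, -7, -7]
  [-2, -6, -9]

Apply the min-plus product entry-by-entry:
  C[0][0] = min over k of (A[0][0] + B[0][0] = -4 + 3 = -1, A[0][1] + B[1][0] = 8 + 7 = 15, A[0][2] + B[2][0] = 8 + 10 = 18) = -1 (attained at k = 0)
  C[0][1] = min over k of (A[0][0] + B[0][1] = -4 + 6 = 2, A[0][1] + B[1][1] = 8 + -2 = 6, A[0][2] + B[2][1] = 8 + -3 = 5) = 2 (attained at k = 0)
  C[0][2] = min over k of (A[0][0] + B[0][2] = -4 + 2 = -2, A[0][1] + B[1][2] = 8 + -5 = 3, A[0][2] + B[2][2] = 8 + -1 = 7) = -2 (attained at k = 0)
  C[1][0] = min over k of (A[1][0] + B[0][0] = -4 + 3 = -1, A[1][1] + B[1][0] = -2 + 7 = 5, A[1][2] + B[2][0] = -4 + 10 = 6) = -1 (attained at k = 0)
  C[1][1] = min over k of (A[1][0] + B[0][1] = -4 + 6 = 2, A[1][1] + B[1][1] = -2 + -2 = -4, A[1][2] + B[2][1] = -4 + -3 = -7) = -7 (attained at k = 2)
  C[1][2] = min over k of (A[1][0] + B[0][2] = -4 + 2 = -2, A[1][1] + B[1][2] = -2 + -5 = -7, A[1][2] + B[2][2] = -4 + -1 = -5) = -7 (attained at k = 1)
  C[2][0] = min over k of (A[2][0] + B[0][0] = -5 + 3 = -2, A[2][1] + B[1][0] = -4 + 7 = 3, A[2][2] + B[2][0] = 1 + 10 = 11) = -2 (attained at k = 0)
  C[2][1] = min over k of (A[2][0] + B[0][1] = -5 + 6 = 1, A[2][1] + B[1][1] = -4 + -2 = -6, A[2][2] + B[2][1] = 1 + -3 = -2) = -6 (attained at k = 1)
  C[2][2] = min over k of (A[2][0] + B[0][2] = -5 + 2 = -3, A[2][1] + B[1][2] = -4 + -5 = -9, A[2][2] + B[2][2] = 1 + -1 = 0) = -9 (attained at k = 1)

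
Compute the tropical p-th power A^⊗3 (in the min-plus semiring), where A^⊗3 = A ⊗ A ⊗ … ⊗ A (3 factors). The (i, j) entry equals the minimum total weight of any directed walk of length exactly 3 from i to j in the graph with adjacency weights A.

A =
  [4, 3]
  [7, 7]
A^⊗3 =
  [12, 11]
  [15, 14]

Each entry (A^⊗3)_ij equals the minimum over all length-3 walks i = v_0 → v_1 → … → v_3 = j of Σ_t A[v_t][v_{t+1}]. For example, for (i, j) = (0, 1) we minimise over 4 possible intermediate vertex sequences; the minimum is 11, attained along the walk 0 → 0 → 0 → 1.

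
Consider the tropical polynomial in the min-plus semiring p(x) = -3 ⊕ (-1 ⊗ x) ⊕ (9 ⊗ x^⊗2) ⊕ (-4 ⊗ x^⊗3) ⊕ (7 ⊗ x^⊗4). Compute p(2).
p(2) = -3

A tropical monomial a ⊗ x^⊗i evaluates to a + i · x. Evaluating each term at x = 2:
  Term 0 contributes -3 + 0 · 2 = -3
  Term 1 contributes -1 + 1 · 2 = 1
  Term 2 contributes 9 + 2 · 2 = 13
  Term 3 contributes -4 + 3 · 2 = 2
  Term 4 contributes 7 + 4 · 2 = 15
p(2) = ⊕ of these = min[-3, 1, 13, 2, 15] = -3.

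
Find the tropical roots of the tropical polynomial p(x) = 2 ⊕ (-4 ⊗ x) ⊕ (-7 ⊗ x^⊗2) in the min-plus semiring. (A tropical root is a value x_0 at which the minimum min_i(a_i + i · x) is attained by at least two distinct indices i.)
Roots: {3, 6}

Each tropical root is a break point of the lower envelope of the lines y = a_i + i · x (there are 3 lines, with slopes 0, 1, ..., 2). Only the lines that attain the minimum somewhere contribute to roots; other lines are dominated. Here the surviving (envelope) indices are i = 2, i = 1, i = 0.
Intersections between consecutive envelope lines give the roots: for adjacent envelope indices i < j the intersection is x = (a_i − a_j) / (j − i). Reading off the sorted break points: {3, 6}.
Verification: at each break x_0, at least two indices attain the minimum of min_i(a_i + i · x_0).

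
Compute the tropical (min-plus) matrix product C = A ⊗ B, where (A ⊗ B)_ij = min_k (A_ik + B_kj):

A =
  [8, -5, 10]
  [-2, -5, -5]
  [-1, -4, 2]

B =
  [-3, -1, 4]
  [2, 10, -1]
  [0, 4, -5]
A ⊗ B =
  [-3, 5, -6]
  [-5, -3, -10]
  [-4, -2, -5]

Apply the min-plus product entry-by-entry:
  C[0][0] = min over k of (A[0][0] + B[0][0] = 8 + -3 = 5, A[0][1] + B[1][0] = -5 + 2 = -3, A[0][2] + B[2][0] = 10 + 0 = 10) = -3 (attained at k = 1)
  C[0][1] = min over k of (A[0][0] + B[0][1] = 8 + -1 = 7, A[0][1] + B[1][1] = -5 + 10 = 5, A[0][2] + B[2][1] = 10 + 4 = 14) = 5 (attained at k = 1)
  C[0][2] = min over k of (A[0][0] + B[0][2] = 8 + 4 = 12, A[0][1] + B[1][2] = -5 + -1 = -6, A[0][2] + B[2][2] = 10 + -5 = 5) = -6 (attained at k = 1)
  C[1][0] = min over k of (A[1][0] + B[0][0] = -2 + -3 = -5, A[1][1] + B[1][0] = -5 + 2 = -3, A[1][2] + B[2][0] = -5 + 0 = -5) = -5 (attained at k = 0)
  C[1][1] = min over k of (A[1][0] + B[0][1] = -2 + -1 = -3, A[1][1] + B[1][1] = -5 + 10 = 5, A[1][2] + B[2][1] = -5 + 4 = -1) = -3 (attained at k = 0)
  C[1][2] = min over k of (A[1][0] + B[0][2] = -2 + 4 = 2, A[1][1] + B[1][2] = -5 + -1 = -6, A[1][2] + B[2][2] = -5 + -5 = -10) = -10 (attained at k = 2)
  C[2][0] = min over k of (A[2][0] + B[0][0] = -1 + -3 = -4, A[2][1] + B[1][0] = -4 + 2 = -2, A[2][2] + B[2][0] = 2 + 0 = 2) = -4 (attained at k = 0)
  C[2][1] = min over k of (A[2][0] + B[0][1] = -1 + -1 = -2, A[2][1] + B[1][1] = -4 + 10 = 6, A[2][2] + B[2][1] = 2 + 4 = 6) = -2 (attained at k = 0)
  C[2][2] = min over k of (A[2][0] + B[0][2] = -1 + 4 = 3, A[2][1] + B[1][2] = -4 + -1 = -5, A[2][2] + B[2][2] = 2 + -5 = -3) = -5 (attained at k = 1)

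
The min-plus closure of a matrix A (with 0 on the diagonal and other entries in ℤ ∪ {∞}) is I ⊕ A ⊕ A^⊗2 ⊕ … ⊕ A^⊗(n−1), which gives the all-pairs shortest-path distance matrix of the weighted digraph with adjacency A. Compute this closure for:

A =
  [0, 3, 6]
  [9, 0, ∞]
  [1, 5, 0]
Closure =
  [0, 3, 6]
  [9, 0, 15]
  [1, 4, 0]

This is the Floyd-Warshall all-pairs shortest-path computation. For each intermediate vertex k = 0, 1, …, 2, update dist[i][j] ← min(dist[i][j], dist[i][k] + dist[k][j]). The final matrix gives, for each (i, j), the minimum total weight of any directed path from i to j (possibly empty when i = j).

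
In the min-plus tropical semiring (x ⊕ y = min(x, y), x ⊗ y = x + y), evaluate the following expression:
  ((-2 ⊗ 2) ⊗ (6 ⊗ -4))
((-2 ⊗ 2) ⊗ (6 ⊗ -4)) = 2

Expand innermost to outermost. Recall ⊕ takes the minimum of its arguments and ⊗ takes their sum. Working out the expression ((-2 ⊗ 2) ⊗ (6 ⊗ -4)) gives 2.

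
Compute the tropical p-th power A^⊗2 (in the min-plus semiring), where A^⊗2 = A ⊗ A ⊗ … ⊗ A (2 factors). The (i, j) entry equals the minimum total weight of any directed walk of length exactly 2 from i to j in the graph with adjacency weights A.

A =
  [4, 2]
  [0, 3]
A^⊗2 =
  [2, 5]
  [3, 2]

Each entry (A^⊗2)_ij equals the minimum over all length-2 walks i = v_0 → v_1 → … → v_2 = j of Σ_t A[v_t][v_{t+1}]. For example, for (i, j) = (0, 1) we minimise over 2 possible intermediate vertex sequences; the minimum is 5, attained along the walk 0 → 1 → 1.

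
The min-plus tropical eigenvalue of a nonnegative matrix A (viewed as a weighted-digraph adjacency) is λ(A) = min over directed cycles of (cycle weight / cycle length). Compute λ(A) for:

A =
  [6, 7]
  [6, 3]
λ(A) = 3

Enumerate directed cycles and compute their means (weight / length). Sample:
  cycle 0 → 0: weight = 6, length = 1, mean = 6/1 ≈ 6.000
  cycle 1 → 1: weight = 3, length = 1, mean = 3/1 ≈ 3.000
  cycle 0 → 1 → 0: weight = 13, length = 2, mean = 13/2 ≈ 6.500
  cycle 1 → 0 → 1: weight = 13, length = 2, mean = 13/2 ≈ 6.500
Minimum mean = 3.000, attained e.g. along the cycle 1 → 1 with weight 3 and length 1. So λ(A) = 3/1 = 3.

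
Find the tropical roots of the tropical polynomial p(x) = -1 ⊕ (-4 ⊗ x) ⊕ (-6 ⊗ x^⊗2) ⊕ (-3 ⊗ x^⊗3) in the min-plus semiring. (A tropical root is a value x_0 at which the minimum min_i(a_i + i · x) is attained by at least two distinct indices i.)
Roots: {-3, 2, 3}

Each tropical root is a break point of the lower envelope of the lines y = a_i + i · x (there are 4 lines, with slopes 0, 1, ..., 3). Only the lines that attain the minimum somewhere contribute to roots; other lines are dominated. Here the surviving (envelope) indices are i = 3, i = 2, i = 1, i = 0.
Intersections between consecutive envelope lines give the roots: for adjacent envelope indices i < j the intersection is x = (a_i − a_j) / (j − i). Reading off the sorted break points: {-3, 2, 3}.
Verification: at each break x_0, at least two indices attain the minimum of min_i(a_i + i · x_0).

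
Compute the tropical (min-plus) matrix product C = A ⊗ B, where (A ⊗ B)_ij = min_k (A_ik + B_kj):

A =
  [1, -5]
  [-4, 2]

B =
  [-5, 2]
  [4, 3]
A ⊗ B =
  [-4, -2]
  [-9, -2]

Apply the min-plus product entry-by-entry:
  C[0][0] = min over k of (A[0][0] + B[0][0] = 1 + -5 = -4, A[0][1] + B[1][0] = -5 + 4 = -1) = -4 (attained at k = 0)
  C[0][1] = min over k of (A[0][0] + B[0][1] = 1 + 2 = 3, A[0][1] + B[1][1] = -5 + 3 = -2) = -2 (attained at k = 1)
  C[1][0] = min over k of (A[1][0] + B[0][0] = -4 + -5 = -9, A[1][1] + B[1][0] = 2 + 4 = 6) = -9 (attained at k = 0)
  C[1][1] = min over k of (A[1][0] + B[0][1] = -4 + 2 = -2, A[1][1] + B[1][1] = 2 + 3 = 5) = -2 (attained at k = 0)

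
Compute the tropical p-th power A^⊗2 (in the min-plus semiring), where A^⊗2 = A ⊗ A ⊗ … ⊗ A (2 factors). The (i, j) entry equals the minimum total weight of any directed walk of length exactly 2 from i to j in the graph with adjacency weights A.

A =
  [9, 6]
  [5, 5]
A^⊗2 =
  [11, 11]
  [10, 10]

Each entry (A^⊗2)_ij equals the minimum over all length-2 walks i = v_0 → v_1 → … → v_2 = j of Σ_t A[v_t][v_{t+1}]. For example, for (i, j) = (0, 1) we minimise over 2 possible intermediate vertex sequences; the minimum is 11, attained along the walk 0 → 1 → 1.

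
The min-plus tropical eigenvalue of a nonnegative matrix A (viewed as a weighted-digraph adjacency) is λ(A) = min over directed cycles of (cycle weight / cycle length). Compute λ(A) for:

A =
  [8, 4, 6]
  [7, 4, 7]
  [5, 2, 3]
λ(A) = 3

Enumerate directed cycles and compute their means (weight / length). Sample:
  cycle 0 → 0: weight = 8, length = 1, mean = 8/1 ≈ 8.000
  cycle 1 → 1: weight = 4, length = 1, mean = 4/1 ≈ 4.000
  cycle 2 → 2: weight = 3, length = 1, mean = 3/1 ≈ 3.000
  cycle 0 → 1 → 0: weight = 11, length = 2, mean = 11/2 ≈ 5.500
  cycle 0 → 2 → 0: weight = 11, length = 2, mean = 11/2 ≈ 5.500
  cycle 1 → 0 → 1: weight = 11, length = 2, mean = 11/2 ≈ 5.500
Minimum mean = 3.000, attained e.g. along the cycle 2 → 2 with weight 3 and length 1. So λ(A) = 3/1 = 3.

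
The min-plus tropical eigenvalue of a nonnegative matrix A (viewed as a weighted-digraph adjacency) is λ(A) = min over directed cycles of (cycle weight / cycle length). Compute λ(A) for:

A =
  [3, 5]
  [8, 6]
λ(A) = 3

Enumerate directed cycles and compute their means (weight / length). Sample:
  cycle 0 → 0: weight = 3, length = 1, mean = 3/1 ≈ 3.000
  cycle 1 → 1: weight = 6, length = 1, mean = 6/1 ≈ 6.000
  cycle 0 → 1 → 0: weight = 13, length = 2, mean = 13/2 ≈ 6.500
  cycle 1 → 0 → 1: weight = 13, length = 2, mean = 13/2 ≈ 6.500
Minimum mean = 3.000, attained e.g. along the cycle 0 → 0 with weight 3 and length 1. So λ(A) = 3/1 = 3.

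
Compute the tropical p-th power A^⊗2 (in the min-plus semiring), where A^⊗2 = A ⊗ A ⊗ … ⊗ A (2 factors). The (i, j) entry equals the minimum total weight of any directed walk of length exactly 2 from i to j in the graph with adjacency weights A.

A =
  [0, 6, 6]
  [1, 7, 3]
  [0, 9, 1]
A^⊗2 =
  [0, 6, 6]
  [1, 7, 4]
  [0, 6, 2]

Each entry (A^⊗2)_ij equals the minimum over all length-2 walks i = v_0 → v_1 → … → v_2 = j of Σ_t A[v_t][v_{t+1}]. For example, for (i, j) = (0, 2) we minimise over 3 possible intermediate vertex sequences; the minimum is 6, attained along the walk 0 → 0 → 2.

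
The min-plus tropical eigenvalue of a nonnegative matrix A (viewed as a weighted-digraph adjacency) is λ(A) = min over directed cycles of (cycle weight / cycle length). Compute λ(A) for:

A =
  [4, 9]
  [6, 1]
λ(A) = 1

Enumerate directed cycles and compute their means (weight / length). Sample:
  cycle 0 → 0: weight = 4, length = 1, mean = 4/1 ≈ 4.000
  cycle 1 → 1: weight = 1, length = 1, mean = 1/1 ≈ 1.000
  cycle 0 → 1 → 0: weight = 15, length = 2, mean = 15/2 ≈ 7.500
  cycle 1 → 0 → 1: weight = 15, length = 2, mean = 15/2 ≈ 7.500
Minimum mean = 1.000, attained e.g. along the cycle 1 → 1 with weight 1 and length 1. So λ(A) = 1/1 = 1.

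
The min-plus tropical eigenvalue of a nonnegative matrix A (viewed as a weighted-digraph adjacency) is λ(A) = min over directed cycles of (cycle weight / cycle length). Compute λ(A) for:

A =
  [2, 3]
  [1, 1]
λ(A) = 1

Enumerate directed cycles and compute their means (weight / length). Sample:
  cycle 0 → 0: weight = 2, length = 1, mean = 2/1 ≈ 2.000
  cycle 1 → 1: weight = 1, length = 1, mean = 1/1 ≈ 1.000
  cycle 0 → 1 → 0: weight = 4, length = 2, mean = 4/2 ≈ 2.000
  cycle 1 → 0 → 1: weight = 4, length = 2, mean = 4/2 ≈ 2.000
Minimum mean = 1.000, attained e.g. along the cycle 1 → 1 with weight 1 and length 1. So λ(A) = 1/1 = 1.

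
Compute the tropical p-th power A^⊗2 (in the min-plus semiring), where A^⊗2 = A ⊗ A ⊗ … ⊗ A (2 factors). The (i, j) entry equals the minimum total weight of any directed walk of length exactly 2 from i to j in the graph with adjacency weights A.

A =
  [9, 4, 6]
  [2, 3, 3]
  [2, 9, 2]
A^⊗2 =
  [6, 7, 7]
  [5, 6, 5]
  [4, 6, 4]

Each entry (A^⊗2)_ij equals the minimum over all length-2 walks i = v_0 → v_1 → … → v_2 = j of Σ_t A[v_t][v_{t+1}]. For example, for (i, j) = (0, 2) we minimise over 3 possible intermediate vertex sequences; the minimum is 7, attained along the walk 0 → 1 → 2.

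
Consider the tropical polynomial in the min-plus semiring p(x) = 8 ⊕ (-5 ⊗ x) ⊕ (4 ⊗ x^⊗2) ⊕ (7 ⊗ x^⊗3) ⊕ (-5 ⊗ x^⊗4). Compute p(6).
p(6) = 1

A tropical monomial a ⊗ x^⊗i evaluates to a + i · x. Evaluating each term at x = 6:
  Term 0 contributes 8 + 0 · 6 = 8
  Term 1 contributes -5 + 1 · 6 = 1
  Term 2 contributes 4 + 2 · 6 = 16
  Term 3 contributes 7 + 3 · 6 = 25
  Term 4 contributes -5 + 4 · 6 = 19
p(6) = ⊕ of these = min[8, 1, 16, 25, 19] = 1.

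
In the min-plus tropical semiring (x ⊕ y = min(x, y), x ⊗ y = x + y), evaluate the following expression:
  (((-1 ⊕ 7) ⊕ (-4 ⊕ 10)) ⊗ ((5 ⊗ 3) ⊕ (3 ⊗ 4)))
(((-1 ⊕ 7) ⊕ (-4 ⊕ 10)) ⊗ ((5 ⊗ 3) ⊕ (3 ⊗ 4))) = 3

Expand innermost to outermost. Recall ⊕ takes the minimum of its arguments and ⊗ takes their sum. Working out the expression (((-1 ⊕ 7) ⊕ (-4 ⊕ 10)) ⊗ ((5 ⊗ 3) ⊕ (3 ⊗ 4))) gives 3.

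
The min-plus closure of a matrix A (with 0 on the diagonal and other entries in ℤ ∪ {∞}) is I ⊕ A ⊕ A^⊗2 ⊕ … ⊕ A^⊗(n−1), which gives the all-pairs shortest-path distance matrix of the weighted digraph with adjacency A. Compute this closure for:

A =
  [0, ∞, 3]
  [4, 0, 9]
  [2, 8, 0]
Closure =
  [0, 11, 3]
  [4, 0, 7]
  [2, 8, 0]

This is the Floyd-Warshall all-pairs shortest-path computation. For each intermediate vertex k = 0, 1, …, 2, update dist[i][j] ← min(dist[i][j], dist[i][k] + dist[k][j]). The final matrix gives, for each (i, j), the minimum total weight of any directed path from i to j (possibly empty when i = j).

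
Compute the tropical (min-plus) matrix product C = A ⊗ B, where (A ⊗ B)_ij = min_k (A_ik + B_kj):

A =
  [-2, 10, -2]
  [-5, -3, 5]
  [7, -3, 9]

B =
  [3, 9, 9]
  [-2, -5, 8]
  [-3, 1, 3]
A ⊗ B =
  [-5, -1, 1]
  [-5, -8, 4]
  [-5, -8, 5]

Apply the min-plus product entry-by-entry:
  C[0][0] = min over k of (A[0][0] + B[0][0] = -2 + 3 = 1, A[0][1] + B[1][0] = 10 + -2 = 8, A[0][2] + B[2][0] = -2 + -3 = -5) = -5 (attained at k = 2)
  C[0][1] = min over k of (A[0][0] + B[0][1] = -2 + 9 = 7, A[0][1] + B[1][1] = 10 + -5 = 5, A[0][2] + B[2][1] = -2 + 1 = -1) = -1 (attained at k = 2)
  C[0][2] = min over k of (A[0][0] + B[0][2] = -2 + 9 = 7, A[0][1] + B[1][2] = 10 + 8 = 18, A[0][2] + B[2][2] = -2 + 3 = 1) = 1 (attained at k = 2)
  C[1][0] = min over k of (A[1][0] + B[0][0] = -5 + 3 = -2, A[1][1] + B[1][0] = -3 + -2 = -5, A[1][2] + B[2][0] = 5 + -3 = 2) = -5 (attained at k = 1)
  C[1][1] = min over k of (A[1][0] + B[0][1] = -5 + 9 = 4, A[1][1] + B[1][1] = -3 + -5 = -8, A[1][2] + B[2][1] = 5 + 1 = 6) = -8 (attained at k = 1)
  C[1][2] = min over k of (A[1][0] + B[0][2] = -5 + 9 = 4, A[1][1] + B[1][2] = -3 + 8 = 5, A[1][2] + B[2][2] = 5 + 3 = 8) = 4 (attained at k = 0)
  C[2][0] = min over k of (A[2][0] + B[0][0] = 7 + 3 = 10, A[2][1] + B[1][0] = -3 + -2 = -5, A[2][2] + B[2][0] = 9 + -3 = 6) = -5 (attained at k = 1)
  C[2][1] = min over k of (A[2][0] + B[0][1] = 7 + 9 = 16, A[2][1] + B[1][1] = -3 + -5 = -8, A[2][2] + B[2][1] = 9 + 1 = 10) = -8 (attained at k = 1)
  C[2][2] = min over k of (A[2][0] + B[0][2] = 7 + 9 = 16, A[2][1] + B[1][2] = -3 + 8 = 5, A[2][2] + B[2][2] = 9 + 3 = 12) = 5 (attained at k = 1)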